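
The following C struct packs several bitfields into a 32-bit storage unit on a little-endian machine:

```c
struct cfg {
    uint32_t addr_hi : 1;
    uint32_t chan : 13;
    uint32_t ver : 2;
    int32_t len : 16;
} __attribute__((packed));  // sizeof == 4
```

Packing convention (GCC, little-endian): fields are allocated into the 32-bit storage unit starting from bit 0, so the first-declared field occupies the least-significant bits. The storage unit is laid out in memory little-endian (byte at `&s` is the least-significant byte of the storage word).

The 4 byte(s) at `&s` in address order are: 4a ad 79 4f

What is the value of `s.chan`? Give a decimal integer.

[0]=0x4a [1]=0xad [2]=0x79 [3]=0x4f (little-endian) → word 0x4f79ad4a
addr_hi [0+:1] = (word>>0) & 0x1 = 0
chan [1+:13] = (word>>1) & 0x1fff = 5797  ←
ver [14+:2] = (word>>14) & 0x3 = 2
len [16+:16] = (word>>16) & 0xffff = 20345

5797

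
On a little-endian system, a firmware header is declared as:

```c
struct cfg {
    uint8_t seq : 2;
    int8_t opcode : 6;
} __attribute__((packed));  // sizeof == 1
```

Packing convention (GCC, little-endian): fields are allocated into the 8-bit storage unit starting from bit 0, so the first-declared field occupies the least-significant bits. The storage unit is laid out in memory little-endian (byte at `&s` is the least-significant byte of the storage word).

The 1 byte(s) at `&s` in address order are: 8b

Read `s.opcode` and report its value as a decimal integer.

[0]=0x8b (little-endian) → word 0x8b
seq [0+:2] = (word>>0) & 0x3 = 3
opcode [2+:6] = (word>>2) & 0x3f = 34  ←
opcode signed 6b, MSB=1: 34 - 64 = -30

-30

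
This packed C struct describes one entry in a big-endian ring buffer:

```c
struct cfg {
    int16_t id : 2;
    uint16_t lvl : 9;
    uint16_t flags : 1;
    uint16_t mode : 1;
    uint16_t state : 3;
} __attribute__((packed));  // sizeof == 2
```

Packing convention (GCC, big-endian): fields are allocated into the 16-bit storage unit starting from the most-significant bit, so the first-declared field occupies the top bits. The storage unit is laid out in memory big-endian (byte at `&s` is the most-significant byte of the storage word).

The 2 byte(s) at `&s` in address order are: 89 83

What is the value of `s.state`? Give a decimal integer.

[0]=0x89 [1]=0x83 (big-endian) → word 0x8983
id [14+:2] = (word>>14) & 0x3 = 2
lvl [5+:9] = (word>>5) & 0x1ff = 76
flags [4+:1] = (word>>4) & 0x1 = 0
mode [3+:1] = (word>>3) & 0x1 = 0
state [0+:3] = (word>>0) & 0x7 = 3  ←

3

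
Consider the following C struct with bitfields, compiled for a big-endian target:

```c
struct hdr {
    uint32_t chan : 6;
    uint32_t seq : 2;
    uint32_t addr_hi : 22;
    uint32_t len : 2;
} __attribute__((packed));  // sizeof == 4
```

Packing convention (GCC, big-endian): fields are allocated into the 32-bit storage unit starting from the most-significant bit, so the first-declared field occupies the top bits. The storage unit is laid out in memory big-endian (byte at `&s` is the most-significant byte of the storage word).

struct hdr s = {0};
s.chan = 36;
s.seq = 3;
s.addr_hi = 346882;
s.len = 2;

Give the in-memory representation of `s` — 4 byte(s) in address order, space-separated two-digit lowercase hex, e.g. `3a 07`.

93 15 2c 0a

[26+:6] chan=36 & 0x3f = 0x24; word=0x90000000
[24+:2] seq=3 & 0x3 = 0x3; word=0x93000000
[2+:22] addr_hi=346882 & 0x3fffff = 0x54b02; word=0x93152c08
[0+:2] len=2 & 0x3 = 0x2; word=0x93152c0a
word = 0x93152c0a → big-endian bytes:
  [0]=0x93  [1]=0x15  [2]=0x2c  [3]=0x0a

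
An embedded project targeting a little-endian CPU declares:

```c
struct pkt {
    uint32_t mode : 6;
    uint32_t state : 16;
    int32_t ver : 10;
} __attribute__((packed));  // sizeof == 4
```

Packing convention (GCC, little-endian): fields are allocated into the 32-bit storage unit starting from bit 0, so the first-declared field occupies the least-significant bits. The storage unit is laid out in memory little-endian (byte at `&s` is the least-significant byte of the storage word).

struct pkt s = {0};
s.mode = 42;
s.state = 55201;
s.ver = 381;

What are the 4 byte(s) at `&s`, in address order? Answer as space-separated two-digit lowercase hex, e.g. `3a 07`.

mode:6 = 42 → 0x2a << 0 → word 0x0000002a
state:16 = 55201 → 0xd7a1 << 6 → word 0x0035e86a
ver:10 = 381 → 0x17d << 22 → word 0x5f75e86a
word = 0x5f75e86a → little-endian bytes:
  [0]=0x6a  [1]=0xe8  [2]=0x75  [3]=0x5f

6a e8 75 5f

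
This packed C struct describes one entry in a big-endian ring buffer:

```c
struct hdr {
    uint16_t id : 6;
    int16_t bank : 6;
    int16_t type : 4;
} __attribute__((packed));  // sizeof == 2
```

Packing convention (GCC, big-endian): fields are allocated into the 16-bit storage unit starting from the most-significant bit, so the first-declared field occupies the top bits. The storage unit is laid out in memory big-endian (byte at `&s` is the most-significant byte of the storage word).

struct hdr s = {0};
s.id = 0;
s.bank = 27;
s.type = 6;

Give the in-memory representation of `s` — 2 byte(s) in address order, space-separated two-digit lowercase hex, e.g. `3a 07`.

id (6b) val=0 bits=0x0 at bit 10: 0x0000
bank (6b) val=27 bits=0x1b at bit 4: 0x01b0
type (4b) val=6 bits=0x6 at bit 0: 0x01b6
word = 0x01b6 → big-endian bytes:
  [0]=0x01  [1]=0xb6

01 b6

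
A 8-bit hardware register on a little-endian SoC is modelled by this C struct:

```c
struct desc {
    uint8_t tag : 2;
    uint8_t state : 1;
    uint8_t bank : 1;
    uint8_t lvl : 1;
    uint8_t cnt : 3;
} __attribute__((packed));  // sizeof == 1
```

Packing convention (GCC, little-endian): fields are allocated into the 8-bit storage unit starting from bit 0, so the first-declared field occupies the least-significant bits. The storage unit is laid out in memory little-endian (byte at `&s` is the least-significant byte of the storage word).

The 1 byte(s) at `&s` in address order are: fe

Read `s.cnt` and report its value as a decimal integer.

[0]=0xfe (little-endian) → word 0xfe
tag:2 @ bit 0 → (0xfe>>0)&0x3 = 0x2
state:1 @ bit 2 → (0xfe>>2)&0x1 = 0x1
bank:1 @ bit 3 → (0xfe>>3)&0x1 = 0x1
lvl:1 @ bit 4 → (0xfe>>4)&0x1 = 0x1
cnt:3 @ bit 5 → (0xfe>>5)&0x7 = 0x7  ←

7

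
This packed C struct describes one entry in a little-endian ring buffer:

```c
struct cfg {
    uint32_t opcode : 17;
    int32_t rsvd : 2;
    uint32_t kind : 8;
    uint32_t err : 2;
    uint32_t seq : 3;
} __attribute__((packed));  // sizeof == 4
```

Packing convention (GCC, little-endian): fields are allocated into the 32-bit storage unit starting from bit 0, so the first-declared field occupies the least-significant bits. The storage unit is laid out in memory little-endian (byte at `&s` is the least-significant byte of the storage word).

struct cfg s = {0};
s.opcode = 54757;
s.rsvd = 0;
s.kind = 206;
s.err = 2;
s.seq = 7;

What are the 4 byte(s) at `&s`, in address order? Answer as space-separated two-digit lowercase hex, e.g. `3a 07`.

opcode:17 = 54757 → 0xd5e5 << 0 → word 0x0000d5e5
rsvd:2 = 0 → 0x0 << 17 → word 0x0000d5e5
kind:8 = 206 → 0xce << 19 → word 0x0670d5e5
err:2 = 2 → 0x2 << 27 → word 0x1670d5e5
seq:3 = 7 → 0x7 << 29 → word 0xf670d5e5
word = 0xf670d5e5 → little-endian bytes:
  [0]=0xe5  [1]=0xd5  [2]=0x70  [3]=0xf6

e5 d5 70 f6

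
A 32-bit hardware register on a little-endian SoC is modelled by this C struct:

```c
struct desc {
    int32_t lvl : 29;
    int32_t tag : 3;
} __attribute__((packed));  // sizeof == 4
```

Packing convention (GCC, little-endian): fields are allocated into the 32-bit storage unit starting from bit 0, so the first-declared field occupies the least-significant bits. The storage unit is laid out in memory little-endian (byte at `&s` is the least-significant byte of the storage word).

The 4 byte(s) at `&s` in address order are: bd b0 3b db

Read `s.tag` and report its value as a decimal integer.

-2

[0]=0xbd [1]=0xb0 [2]=0x3b [3]=0xdb (little-endian) → word 0xdb3bb0bd
lvl:29 @ bit 0 → (0xdb3bb0bd>>0)&0x1fffffff = 0x1b3bb0bd
tag:3 @ bit 29 → (0xdb3bb0bd>>29)&0x7 = 0x6  ←
tag signed 3b, MSB=1: 6 - 8 = -2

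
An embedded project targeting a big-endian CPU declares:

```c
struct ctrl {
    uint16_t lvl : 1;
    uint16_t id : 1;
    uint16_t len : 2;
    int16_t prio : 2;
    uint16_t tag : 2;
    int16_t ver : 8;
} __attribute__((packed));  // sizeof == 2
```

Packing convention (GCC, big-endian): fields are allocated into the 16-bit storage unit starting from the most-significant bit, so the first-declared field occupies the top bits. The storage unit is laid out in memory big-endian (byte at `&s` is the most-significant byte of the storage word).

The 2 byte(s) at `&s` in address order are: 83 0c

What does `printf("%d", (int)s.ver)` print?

12

[0]=0x83 [1]=0x0c (big-endian) → word 0x830c
lvl:1 @ bit 15 → (0x830c>>15)&0x1 = 0x1
id:1 @ bit 14 → (0x830c>>14)&0x1 = 0x0
len:2 @ bit 12 → (0x830c>>12)&0x3 = 0x0
prio:2 @ bit 10 → (0x830c>>10)&0x3 = 0x0
tag:2 @ bit 8 → (0x830c>>8)&0x3 = 0x3
ver:8 @ bit 0 → (0x830c>>0)&0xff = 0xc  ←
ver signed 8b, MSB=0: value = 12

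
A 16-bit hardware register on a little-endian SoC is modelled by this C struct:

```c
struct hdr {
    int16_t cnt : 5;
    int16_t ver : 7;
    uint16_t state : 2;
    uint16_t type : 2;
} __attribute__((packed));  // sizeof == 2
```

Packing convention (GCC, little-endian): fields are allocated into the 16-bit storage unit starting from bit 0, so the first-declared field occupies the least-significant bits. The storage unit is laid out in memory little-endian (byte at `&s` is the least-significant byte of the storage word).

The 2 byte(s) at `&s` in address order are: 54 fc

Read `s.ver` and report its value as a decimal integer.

-30

[0]=0x54 [1]=0xfc (little-endian) → word 0xfc54
cnt:5 @ bit 0 → (0xfc54>>0)&0x1f = 0x14
ver:7 @ bit 5 → (0xfc54>>5)&0x7f = 0x62  ←
state:2 @ bit 12 → (0xfc54>>12)&0x3 = 0x3
type:2 @ bit 14 → (0xfc54>>14)&0x3 = 0x3
ver signed 7b, MSB=1: 98 - 128 = -30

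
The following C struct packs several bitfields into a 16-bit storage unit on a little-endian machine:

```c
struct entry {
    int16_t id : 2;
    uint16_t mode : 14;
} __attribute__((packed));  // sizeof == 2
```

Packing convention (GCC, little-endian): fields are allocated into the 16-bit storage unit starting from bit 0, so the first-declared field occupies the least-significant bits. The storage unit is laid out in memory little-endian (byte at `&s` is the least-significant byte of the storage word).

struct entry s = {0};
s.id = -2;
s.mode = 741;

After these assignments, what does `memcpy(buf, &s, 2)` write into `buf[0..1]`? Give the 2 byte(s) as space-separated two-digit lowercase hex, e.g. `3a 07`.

96 0b

id (2b) val=-2 bits=0x2 at bit 0: 0x0002
mode (14b) val=741 bits=0x2e5 at bit 2: 0x0b96
word = 0x0b96 → little-endian bytes:
  [0]=0x96  [1]=0x0b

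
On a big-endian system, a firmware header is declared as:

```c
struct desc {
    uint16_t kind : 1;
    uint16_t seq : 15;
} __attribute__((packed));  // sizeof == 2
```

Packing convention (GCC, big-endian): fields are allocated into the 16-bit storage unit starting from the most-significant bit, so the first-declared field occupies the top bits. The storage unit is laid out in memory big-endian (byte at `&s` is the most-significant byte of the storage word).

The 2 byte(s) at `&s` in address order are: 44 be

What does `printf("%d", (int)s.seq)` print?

17598

[0]=0x44 [1]=0xbe (big-endian) → word 0x44be
kind [15+:1] = (word>>15) & 0x1 = 0
seq [0+:15] = (word>>0) & 0x7fff = 17598  ←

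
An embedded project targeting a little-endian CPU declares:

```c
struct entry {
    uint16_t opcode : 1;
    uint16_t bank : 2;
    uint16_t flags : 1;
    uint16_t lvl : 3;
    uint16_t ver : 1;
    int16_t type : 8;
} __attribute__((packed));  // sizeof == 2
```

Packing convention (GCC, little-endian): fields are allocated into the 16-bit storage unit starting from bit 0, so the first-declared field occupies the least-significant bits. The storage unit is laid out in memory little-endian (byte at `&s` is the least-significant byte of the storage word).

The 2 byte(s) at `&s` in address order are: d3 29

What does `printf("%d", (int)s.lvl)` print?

[0]=0xd3 [1]=0x29 (little-endian) → word 0x29d3
opcode [0+:1] = (word>>0) & 0x1 = 1
bank [1+:2] = (word>>1) & 0x3 = 1
flags [3+:1] = (word>>3) & 0x1 = 0
lvl [4+:3] = (word>>4) & 0x7 = 5  ←
ver [7+:1] = (word>>7) & 0x1 = 1
type [8+:8] = (word>>8) & 0xff = 41

5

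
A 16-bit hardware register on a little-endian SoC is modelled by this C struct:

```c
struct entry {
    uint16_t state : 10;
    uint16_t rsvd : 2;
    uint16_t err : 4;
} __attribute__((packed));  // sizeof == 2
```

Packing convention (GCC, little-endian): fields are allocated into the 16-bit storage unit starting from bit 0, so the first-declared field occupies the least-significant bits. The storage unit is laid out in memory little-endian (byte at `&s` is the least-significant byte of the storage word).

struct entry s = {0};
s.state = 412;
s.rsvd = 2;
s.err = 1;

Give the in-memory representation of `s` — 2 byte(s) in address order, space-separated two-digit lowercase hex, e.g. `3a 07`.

9c 19

state:10 = 412 → 0x19c << 0 → word 0x019c
rsvd:2 = 2 → 0x2 << 10 → word 0x099c
err:4 = 1 → 0x1 << 12 → word 0x199c
word = 0x199c → little-endian bytes:
  [0]=0x9c  [1]=0x19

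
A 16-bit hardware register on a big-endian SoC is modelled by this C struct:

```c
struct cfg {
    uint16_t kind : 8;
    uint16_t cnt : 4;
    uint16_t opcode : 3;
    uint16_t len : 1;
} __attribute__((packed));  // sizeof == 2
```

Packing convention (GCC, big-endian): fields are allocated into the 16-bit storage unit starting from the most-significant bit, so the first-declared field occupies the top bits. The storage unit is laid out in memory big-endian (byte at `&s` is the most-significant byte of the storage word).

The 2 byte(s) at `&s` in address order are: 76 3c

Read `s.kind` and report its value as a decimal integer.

118

[0]=0x76 [1]=0x3c (big-endian) → word 0x763c
kind [8+:8] = (word>>8) & 0xff = 118  ←
cnt [4+:4] = (word>>4) & 0xf = 3
opcode [1+:3] = (word>>1) & 0x7 = 6
len [0+:1] = (word>>0) & 0x1 = 0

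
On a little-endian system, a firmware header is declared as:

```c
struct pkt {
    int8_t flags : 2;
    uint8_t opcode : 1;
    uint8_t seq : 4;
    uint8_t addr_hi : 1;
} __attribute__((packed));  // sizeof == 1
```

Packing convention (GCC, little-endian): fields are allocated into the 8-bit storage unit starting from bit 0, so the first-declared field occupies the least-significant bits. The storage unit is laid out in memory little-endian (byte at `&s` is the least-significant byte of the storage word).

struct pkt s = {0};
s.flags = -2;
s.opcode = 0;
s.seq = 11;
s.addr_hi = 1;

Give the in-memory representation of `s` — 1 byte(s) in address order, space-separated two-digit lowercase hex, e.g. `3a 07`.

flags (2b) val=-2 bits=0x2 at bit 0: 0x02
opcode (1b) val=0 bits=0x0 at bit 2: 0x02
seq (4b) val=11 bits=0xb at bit 3: 0x5a
addr_hi (1b) val=1 bits=0x1 at bit 7: 0xda
word = 0xda → little-endian bytes:
  [0]=0xda

da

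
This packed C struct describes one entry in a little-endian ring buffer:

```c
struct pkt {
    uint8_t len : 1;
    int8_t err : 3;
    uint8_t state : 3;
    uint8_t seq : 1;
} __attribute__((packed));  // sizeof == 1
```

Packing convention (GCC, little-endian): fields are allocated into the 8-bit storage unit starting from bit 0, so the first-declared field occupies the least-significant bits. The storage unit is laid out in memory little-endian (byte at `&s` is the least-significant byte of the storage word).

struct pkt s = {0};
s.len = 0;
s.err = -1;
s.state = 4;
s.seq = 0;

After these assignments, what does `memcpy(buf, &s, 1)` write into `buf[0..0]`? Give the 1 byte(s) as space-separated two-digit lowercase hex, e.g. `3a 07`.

len (1b) val=0 bits=0x0 at bit 0: 0x00
err (3b) val=-1 bits=0x7 at bit 1: 0x0e
state (3b) val=4 bits=0x4 at bit 4: 0x4e
seq (1b) val=0 bits=0x0 at bit 7: 0x4e
word = 0x4e → little-endian bytes:
  [0]=0x4e

4e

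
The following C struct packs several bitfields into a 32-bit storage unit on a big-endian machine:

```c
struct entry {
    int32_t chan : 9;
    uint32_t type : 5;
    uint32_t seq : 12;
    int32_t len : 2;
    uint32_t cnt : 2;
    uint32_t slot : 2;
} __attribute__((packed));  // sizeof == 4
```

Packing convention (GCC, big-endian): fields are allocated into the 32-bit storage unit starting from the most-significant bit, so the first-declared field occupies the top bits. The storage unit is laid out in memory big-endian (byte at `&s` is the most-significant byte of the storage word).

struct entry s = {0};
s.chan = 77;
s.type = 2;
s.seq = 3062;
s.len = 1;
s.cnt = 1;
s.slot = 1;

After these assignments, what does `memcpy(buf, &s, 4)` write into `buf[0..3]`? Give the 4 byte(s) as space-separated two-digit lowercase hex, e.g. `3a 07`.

chan (9b) val=77 bits=0x4d at bit 23: 0x26800000
type (5b) val=2 bits=0x2 at bit 18: 0x26880000
seq (12b) val=3062 bits=0xbf6 at bit 6: 0x268afd80
len (2b) val=1 bits=0x1 at bit 4: 0x268afd90
cnt (2b) val=1 bits=0x1 at bit 2: 0x268afd94
slot (2b) val=1 bits=0x1 at bit 0: 0x268afd95
word = 0x268afd95 → big-endian bytes:
  [0]=0x26  [1]=0x8a  [2]=0xfd  [3]=0x95

26 8a fd 95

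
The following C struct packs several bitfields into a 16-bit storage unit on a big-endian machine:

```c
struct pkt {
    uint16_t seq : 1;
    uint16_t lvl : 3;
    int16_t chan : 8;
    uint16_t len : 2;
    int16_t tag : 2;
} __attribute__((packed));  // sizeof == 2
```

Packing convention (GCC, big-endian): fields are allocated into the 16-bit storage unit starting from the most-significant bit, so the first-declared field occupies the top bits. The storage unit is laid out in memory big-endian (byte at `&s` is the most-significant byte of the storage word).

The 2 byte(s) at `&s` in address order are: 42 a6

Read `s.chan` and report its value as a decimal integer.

42

[0]=0x42 [1]=0xa6 (big-endian) → word 0x42a6
seq:1 @ bit 15 → (0x42a6>>15)&0x1 = 0x0
lvl:3 @ bit 12 → (0x42a6>>12)&0x7 = 0x4
chan:8 @ bit 4 → (0x42a6>>4)&0xff = 0x2a  ←
len:2 @ bit 2 → (0x42a6>>2)&0x3 = 0x1
tag:2 @ bit 0 → (0x42a6>>0)&0x3 = 0x2
chan signed 8b, MSB=0: value = 42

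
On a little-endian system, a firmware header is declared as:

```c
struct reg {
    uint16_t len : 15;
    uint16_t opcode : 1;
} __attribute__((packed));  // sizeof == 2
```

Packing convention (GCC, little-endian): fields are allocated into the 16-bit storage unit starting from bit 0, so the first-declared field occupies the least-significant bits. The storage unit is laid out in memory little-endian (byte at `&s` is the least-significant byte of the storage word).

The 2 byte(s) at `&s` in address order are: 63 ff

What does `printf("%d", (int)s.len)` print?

[0]=0x63 [1]=0xff (little-endian) → word 0xff63
len [0+:15] = (word>>0) & 0x7fff = 32611  ←
opcode [15+:1] = (word>>15) & 0x1 = 1

32611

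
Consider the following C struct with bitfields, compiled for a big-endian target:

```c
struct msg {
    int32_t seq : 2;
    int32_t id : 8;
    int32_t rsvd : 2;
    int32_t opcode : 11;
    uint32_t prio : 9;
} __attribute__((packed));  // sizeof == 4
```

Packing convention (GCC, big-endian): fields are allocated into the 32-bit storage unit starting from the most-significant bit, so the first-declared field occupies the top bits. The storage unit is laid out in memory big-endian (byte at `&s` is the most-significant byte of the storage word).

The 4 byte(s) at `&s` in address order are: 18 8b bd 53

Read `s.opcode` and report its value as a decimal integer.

[0]=0x18 [1]=0x8b [2]=0xbd [3]=0x53 (big-endian) → word 0x188bbd53
seq:2 @ bit 30 → (0x188bbd53>>30)&0x3 = 0x0
id:8 @ bit 22 → (0x188bbd53>>22)&0xff = 0x62
rsvd:2 @ bit 20 → (0x188bbd53>>20)&0x3 = 0x0
opcode:11 @ bit 9 → (0x188bbd53>>9)&0x7ff = 0x5de  ←
prio:9 @ bit 0 → (0x188bbd53>>0)&0x1ff = 0x153
opcode signed 11b, MSB=1: 1502 - 2048 = -546

-546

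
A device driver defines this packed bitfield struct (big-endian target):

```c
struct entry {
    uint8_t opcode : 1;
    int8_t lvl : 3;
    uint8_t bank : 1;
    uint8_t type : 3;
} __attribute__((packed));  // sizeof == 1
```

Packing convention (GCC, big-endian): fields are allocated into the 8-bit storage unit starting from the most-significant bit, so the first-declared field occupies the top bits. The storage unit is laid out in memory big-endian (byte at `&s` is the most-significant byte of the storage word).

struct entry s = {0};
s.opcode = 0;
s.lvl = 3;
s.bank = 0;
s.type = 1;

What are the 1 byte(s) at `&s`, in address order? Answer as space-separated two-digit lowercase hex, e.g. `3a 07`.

31

opcode:1 = 0 → 0x0 << 7 → word 0x00
lvl:3 = 3 → 0x3 << 4 → word 0x30
bank:1 = 0 → 0x0 << 3 → word 0x30
type:3 = 1 → 0x1 << 0 → word 0x31
word = 0x31 → big-endian bytes:
  [0]=0x31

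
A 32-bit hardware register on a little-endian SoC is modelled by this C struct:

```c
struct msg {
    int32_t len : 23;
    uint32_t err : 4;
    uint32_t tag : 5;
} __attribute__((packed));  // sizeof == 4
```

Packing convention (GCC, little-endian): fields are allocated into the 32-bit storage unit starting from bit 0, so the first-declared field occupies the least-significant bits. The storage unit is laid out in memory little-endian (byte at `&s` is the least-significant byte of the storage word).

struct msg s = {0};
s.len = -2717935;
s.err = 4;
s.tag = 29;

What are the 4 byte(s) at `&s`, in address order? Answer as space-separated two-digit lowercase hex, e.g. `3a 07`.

11 87 56 ea

len:23 = -2717935 → 0x568711 << 0 → word 0x00568711
err:4 = 4 → 0x4 << 23 → word 0x02568711
tag:5 = 29 → 0x1d << 27 → word 0xea568711
word = 0xea568711 → little-endian bytes:
  [0]=0x11  [1]=0x87  [2]=0x56  [3]=0xea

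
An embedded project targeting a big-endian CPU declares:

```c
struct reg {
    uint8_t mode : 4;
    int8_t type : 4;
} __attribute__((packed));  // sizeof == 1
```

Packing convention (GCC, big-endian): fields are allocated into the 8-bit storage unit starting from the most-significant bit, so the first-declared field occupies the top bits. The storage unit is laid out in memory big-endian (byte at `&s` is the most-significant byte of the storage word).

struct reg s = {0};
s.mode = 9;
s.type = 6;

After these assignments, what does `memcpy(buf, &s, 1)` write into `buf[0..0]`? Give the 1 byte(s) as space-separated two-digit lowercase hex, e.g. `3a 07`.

96

[4+:4] mode=9 & 0xf = 0x9; word=0x90
[0+:4] type=6 & 0xf = 0x6; word=0x96
word = 0x96 → big-endian bytes:
  [0]=0x96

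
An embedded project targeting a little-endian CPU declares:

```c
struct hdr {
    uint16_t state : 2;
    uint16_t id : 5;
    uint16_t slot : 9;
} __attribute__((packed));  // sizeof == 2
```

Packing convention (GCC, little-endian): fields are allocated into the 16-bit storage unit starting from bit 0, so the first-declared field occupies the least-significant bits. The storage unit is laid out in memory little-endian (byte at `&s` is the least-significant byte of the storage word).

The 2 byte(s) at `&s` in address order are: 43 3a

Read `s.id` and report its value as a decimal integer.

16

[0]=0x43 [1]=0x3a (little-endian) → word 0x3a43
state:2 @ bit 0 → (0x3a43>>0)&0x3 = 0x3
id:5 @ bit 2 → (0x3a43>>2)&0x1f = 0x10  ←
slot:9 @ bit 7 → (0x3a43>>7)&0x1ff = 0x74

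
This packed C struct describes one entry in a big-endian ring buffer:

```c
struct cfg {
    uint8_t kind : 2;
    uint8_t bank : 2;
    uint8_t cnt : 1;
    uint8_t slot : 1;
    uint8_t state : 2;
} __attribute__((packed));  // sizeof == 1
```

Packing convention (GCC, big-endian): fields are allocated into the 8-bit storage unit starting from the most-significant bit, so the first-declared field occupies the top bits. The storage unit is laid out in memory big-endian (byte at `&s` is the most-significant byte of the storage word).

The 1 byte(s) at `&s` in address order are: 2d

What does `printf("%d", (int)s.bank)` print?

2

[0]=0x2d (big-endian) → word 0x2d
kind:2 @ bit 6 → (0x2d>>6)&0x3 = 0x0
bank:2 @ bit 4 → (0x2d>>4)&0x3 = 0x2  ←
cnt:1 @ bit 3 → (0x2d>>3)&0x1 = 0x1
slot:1 @ bit 2 → (0x2d>>2)&0x1 = 0x1
state:2 @ bit 0 → (0x2d>>0)&0x3 = 0x1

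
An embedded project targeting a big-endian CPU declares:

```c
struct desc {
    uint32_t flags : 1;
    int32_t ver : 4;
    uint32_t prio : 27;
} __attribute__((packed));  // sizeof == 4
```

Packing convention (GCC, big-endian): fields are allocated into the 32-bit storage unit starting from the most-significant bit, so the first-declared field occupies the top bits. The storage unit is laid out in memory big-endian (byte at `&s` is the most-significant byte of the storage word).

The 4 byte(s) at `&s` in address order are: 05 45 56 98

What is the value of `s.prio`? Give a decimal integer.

88430232

[0]=0x05 [1]=0x45 [2]=0x56 [3]=0x98 (big-endian) → word 0x05455698
flags [31+:1] = (word>>31) & 0x1 = 0
ver [27+:4] = (word>>27) & 0xf = 0
prio [0+:27] = (word>>0) & 0x7ffffff = 88430232  ←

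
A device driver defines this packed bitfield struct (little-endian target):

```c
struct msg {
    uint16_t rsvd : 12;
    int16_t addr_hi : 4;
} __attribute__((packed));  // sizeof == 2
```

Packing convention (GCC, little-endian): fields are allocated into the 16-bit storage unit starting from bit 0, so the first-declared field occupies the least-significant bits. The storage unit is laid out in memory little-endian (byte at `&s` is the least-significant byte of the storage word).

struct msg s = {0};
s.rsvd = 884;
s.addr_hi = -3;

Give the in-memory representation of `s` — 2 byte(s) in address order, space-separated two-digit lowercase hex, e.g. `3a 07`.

74 d3

rsvd (12b) val=884 bits=0x374 at bit 0: 0x0374
addr_hi (4b) val=-3 bits=0xd at bit 12: 0xd374
word = 0xd374 → little-endian bytes:
  [0]=0x74  [1]=0xd3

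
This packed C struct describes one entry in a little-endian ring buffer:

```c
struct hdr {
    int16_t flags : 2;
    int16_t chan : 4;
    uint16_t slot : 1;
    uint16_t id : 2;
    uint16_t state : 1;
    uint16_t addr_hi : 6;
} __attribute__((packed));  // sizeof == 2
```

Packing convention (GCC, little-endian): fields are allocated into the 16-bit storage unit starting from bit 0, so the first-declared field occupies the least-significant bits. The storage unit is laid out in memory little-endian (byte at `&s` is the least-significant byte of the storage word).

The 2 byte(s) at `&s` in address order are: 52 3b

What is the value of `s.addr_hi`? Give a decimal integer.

14

[0]=0x52 [1]=0x3b (little-endian) → word 0x3b52
flags:2 @ bit 0 → (0x3b52>>0)&0x3 = 0x2
chan:4 @ bit 2 → (0x3b52>>2)&0xf = 0x4
slot:1 @ bit 6 → (0x3b52>>6)&0x1 = 0x1
id:2 @ bit 7 → (0x3b52>>7)&0x3 = 0x2
state:1 @ bit 9 → (0x3b52>>9)&0x1 = 0x1
addr_hi:6 @ bit 10 → (0x3b52>>10)&0x3f = 0xe  ←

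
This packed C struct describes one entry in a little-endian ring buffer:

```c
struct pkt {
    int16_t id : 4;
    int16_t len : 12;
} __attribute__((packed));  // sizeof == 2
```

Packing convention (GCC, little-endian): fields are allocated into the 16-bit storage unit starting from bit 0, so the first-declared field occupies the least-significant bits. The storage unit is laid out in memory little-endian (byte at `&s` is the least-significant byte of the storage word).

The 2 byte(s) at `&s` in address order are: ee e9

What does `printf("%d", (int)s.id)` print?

-2

[0]=0xee [1]=0xe9 (little-endian) → word 0xe9ee
id:4 @ bit 0 → (0xe9ee>>0)&0xf = 0xe  ←
len:12 @ bit 4 → (0xe9ee>>4)&0xfff = 0xe9e
id signed 4b, MSB=1: 14 - 16 = -2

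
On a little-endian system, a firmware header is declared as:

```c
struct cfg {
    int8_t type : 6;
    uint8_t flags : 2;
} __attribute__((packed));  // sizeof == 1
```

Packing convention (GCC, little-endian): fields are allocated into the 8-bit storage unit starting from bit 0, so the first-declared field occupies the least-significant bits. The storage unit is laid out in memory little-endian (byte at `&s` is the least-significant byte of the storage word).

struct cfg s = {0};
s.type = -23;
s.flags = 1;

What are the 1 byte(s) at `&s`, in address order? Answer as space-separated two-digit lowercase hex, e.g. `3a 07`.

69

type:6 = -23 → 0x29 << 0 → word 0x29
flags:2 = 1 → 0x1 << 6 → word 0x69
word = 0x69 → little-endian bytes:
  [0]=0x69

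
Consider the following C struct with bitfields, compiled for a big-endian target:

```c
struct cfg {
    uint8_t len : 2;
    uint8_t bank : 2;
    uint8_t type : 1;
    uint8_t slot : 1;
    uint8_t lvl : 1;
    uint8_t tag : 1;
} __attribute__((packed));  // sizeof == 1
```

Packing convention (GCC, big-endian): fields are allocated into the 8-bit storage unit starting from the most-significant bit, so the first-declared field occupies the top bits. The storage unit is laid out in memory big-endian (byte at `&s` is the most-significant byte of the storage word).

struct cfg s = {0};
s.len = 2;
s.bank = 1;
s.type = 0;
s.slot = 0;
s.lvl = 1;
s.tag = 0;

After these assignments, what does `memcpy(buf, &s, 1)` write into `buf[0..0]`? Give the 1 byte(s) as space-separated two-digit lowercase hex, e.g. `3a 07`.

92

len:2 = 2 → 0x2 << 6 → word 0x80
bank:2 = 1 → 0x1 << 4 → word 0x90
type:1 = 0 → 0x0 << 3 → word 0x90
slot:1 = 0 → 0x0 << 2 → word 0x90
lvl:1 = 1 → 0x1 << 1 → word 0x92
tag:1 = 0 → 0x0 << 0 → word 0x92
word = 0x92 → big-endian bytes:
  [0]=0x92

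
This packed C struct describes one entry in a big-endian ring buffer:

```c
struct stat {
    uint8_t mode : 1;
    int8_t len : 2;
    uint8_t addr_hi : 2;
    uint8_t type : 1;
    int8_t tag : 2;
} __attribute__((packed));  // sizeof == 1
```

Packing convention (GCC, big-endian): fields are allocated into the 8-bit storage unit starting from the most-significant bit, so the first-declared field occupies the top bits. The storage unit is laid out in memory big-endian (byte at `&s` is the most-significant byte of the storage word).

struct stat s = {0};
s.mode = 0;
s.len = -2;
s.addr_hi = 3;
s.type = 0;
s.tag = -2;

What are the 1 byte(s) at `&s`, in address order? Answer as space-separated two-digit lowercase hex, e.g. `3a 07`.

mode (1b) val=0 bits=0x0 at bit 7: 0x00
len (2b) val=-2 bits=0x2 at bit 5: 0x40
addr_hi (2b) val=3 bits=0x3 at bit 3: 0x58
type (1b) val=0 bits=0x0 at bit 2: 0x58
tag (2b) val=-2 bits=0x2 at bit 0: 0x5a
word = 0x5a → big-endian bytes:
  [0]=0x5a

5a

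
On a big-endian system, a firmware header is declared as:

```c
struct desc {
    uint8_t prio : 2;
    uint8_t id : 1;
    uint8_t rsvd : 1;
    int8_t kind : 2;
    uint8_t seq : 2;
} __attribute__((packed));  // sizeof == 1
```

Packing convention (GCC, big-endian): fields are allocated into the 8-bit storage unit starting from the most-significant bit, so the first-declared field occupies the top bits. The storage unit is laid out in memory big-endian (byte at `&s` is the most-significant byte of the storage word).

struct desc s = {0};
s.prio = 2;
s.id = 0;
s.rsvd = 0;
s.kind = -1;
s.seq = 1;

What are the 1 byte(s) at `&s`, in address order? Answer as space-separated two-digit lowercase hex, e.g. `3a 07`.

8d

[6+:2] prio=2 & 0x3 = 0x2; word=0x80
[5+:1] id=0 & 0x1 = 0x0; word=0x80
[4+:1] rsvd=0 & 0x1 = 0x0; word=0x80
[2+:2] kind=-1 & 0x3 = 0x3; word=0x8c
[0+:2] seq=1 & 0x3 = 0x1; word=0x8d
word = 0x8d → big-endian bytes:
  [0]=0x8d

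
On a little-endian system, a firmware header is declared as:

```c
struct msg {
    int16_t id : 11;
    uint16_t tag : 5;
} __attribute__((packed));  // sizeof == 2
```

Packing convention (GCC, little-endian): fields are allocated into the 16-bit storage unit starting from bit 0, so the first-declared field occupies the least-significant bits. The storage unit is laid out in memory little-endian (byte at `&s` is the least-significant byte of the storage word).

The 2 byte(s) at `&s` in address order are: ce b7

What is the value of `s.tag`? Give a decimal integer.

22

[0]=0xce [1]=0xb7 (little-endian) → word 0xb7ce
id [0+:11] = (word>>0) & 0x7ff = 1998
tag [11+:5] = (word>>11) & 0x1f = 22  ←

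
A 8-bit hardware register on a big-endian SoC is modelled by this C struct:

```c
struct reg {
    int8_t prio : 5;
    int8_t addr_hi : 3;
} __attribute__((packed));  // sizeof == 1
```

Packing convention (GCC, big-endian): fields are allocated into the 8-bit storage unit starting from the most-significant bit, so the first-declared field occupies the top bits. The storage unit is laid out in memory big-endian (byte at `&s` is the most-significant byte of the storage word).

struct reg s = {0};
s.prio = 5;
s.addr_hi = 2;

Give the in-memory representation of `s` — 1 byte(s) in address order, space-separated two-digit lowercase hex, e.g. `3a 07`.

2a

prio (5b) val=5 bits=0x5 at bit 3: 0x28
addr_hi (3b) val=2 bits=0x2 at bit 0: 0x2a
word = 0x2a → big-endian bytes:
  [0]=0x2a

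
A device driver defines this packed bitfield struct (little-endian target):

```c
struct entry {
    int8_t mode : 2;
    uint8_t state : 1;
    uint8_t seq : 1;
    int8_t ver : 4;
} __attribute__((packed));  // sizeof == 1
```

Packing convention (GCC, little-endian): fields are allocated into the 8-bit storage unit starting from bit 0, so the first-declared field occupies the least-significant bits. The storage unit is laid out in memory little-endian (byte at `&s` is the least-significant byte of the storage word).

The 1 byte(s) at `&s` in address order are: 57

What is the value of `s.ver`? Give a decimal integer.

[0]=0x57 (little-endian) → word 0x57
mode:2 @ bit 0 → (0x57>>0)&0x3 = 0x3
state:1 @ bit 2 → (0x57>>2)&0x1 = 0x1
seq:1 @ bit 3 → (0x57>>3)&0x1 = 0x0
ver:4 @ bit 4 → (0x57>>4)&0xf = 0x5  ←
ver signed 4b, MSB=0: value = 5

5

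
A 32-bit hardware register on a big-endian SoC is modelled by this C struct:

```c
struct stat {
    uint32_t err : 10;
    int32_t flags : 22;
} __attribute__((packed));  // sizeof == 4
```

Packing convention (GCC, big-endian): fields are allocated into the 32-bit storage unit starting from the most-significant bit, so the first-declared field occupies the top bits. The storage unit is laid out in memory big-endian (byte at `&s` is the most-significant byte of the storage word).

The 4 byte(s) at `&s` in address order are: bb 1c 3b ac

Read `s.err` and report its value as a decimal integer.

[0]=0xbb [1]=0x1c [2]=0x3b [3]=0xac (big-endian) → word 0xbb1c3bac
err:10 @ bit 22 → (0xbb1c3bac>>22)&0x3ff = 0x2ec  ←
flags:22 @ bit 0 → (0xbb1c3bac>>0)&0x3fffff = 0x1c3bac

748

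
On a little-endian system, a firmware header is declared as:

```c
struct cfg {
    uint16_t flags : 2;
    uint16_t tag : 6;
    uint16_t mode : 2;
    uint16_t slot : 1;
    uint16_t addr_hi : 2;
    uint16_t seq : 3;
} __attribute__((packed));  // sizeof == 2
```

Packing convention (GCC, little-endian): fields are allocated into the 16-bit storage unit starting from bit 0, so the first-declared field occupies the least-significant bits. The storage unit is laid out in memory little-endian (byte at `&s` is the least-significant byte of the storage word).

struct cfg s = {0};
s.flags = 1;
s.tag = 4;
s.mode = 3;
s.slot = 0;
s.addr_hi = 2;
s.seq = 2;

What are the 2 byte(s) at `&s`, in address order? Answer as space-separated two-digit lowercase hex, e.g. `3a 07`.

flags (2b) val=1 bits=0x1 at bit 0: 0x0001
tag (6b) val=4 bits=0x4 at bit 2: 0x0011
mode (2b) val=3 bits=0x3 at bit 8: 0x0311
slot (1b) val=0 bits=0x0 at bit 10: 0x0311
addr_hi (2b) val=2 bits=0x2 at bit 11: 0x1311
seq (3b) val=2 bits=0x2 at bit 13: 0x5311
word = 0x5311 → little-endian bytes:
  [0]=0x11  [1]=0x53

11 53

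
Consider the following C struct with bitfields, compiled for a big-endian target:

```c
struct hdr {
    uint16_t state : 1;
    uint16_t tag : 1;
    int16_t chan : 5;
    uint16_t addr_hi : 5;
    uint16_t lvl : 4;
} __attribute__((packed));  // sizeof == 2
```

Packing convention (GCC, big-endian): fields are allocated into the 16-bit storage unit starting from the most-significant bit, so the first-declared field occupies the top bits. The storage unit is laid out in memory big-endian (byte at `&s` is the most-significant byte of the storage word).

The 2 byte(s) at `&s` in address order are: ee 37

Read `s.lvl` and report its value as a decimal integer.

7

[0]=0xee [1]=0x37 (big-endian) → word 0xee37
state [15+:1] = (word>>15) & 0x1 = 1
tag [14+:1] = (word>>14) & 0x1 = 1
chan [9+:5] = (word>>9) & 0x1f = 23
addr_hi [4+:5] = (word>>4) & 0x1f = 3
lvl [0+:4] = (word>>0) & 0xf = 7  ←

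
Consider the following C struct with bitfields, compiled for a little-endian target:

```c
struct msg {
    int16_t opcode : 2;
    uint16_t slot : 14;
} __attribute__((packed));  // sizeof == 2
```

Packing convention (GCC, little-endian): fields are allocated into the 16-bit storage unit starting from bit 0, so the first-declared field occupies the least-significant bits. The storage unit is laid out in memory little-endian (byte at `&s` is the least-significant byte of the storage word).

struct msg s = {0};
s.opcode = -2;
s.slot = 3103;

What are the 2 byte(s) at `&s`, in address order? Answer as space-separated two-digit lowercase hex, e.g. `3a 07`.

opcode:2 = -2 → 0x2 << 0 → word 0x0002
slot:14 = 3103 → 0xc1f << 2 → word 0x307e
word = 0x307e → little-endian bytes:
  [0]=0x7e  [1]=0x30

7e 30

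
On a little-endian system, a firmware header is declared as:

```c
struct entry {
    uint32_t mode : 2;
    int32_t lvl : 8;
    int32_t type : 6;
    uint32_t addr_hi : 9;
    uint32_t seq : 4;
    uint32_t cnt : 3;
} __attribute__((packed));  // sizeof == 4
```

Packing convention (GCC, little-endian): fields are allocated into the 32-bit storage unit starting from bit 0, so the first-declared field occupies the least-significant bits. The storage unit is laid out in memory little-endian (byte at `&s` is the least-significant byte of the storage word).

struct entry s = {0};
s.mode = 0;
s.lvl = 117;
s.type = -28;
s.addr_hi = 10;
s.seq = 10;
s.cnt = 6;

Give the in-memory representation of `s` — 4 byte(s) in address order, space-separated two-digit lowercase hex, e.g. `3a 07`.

d4 91 0a d4

[0+:2] mode=0 & 0x3 = 0x0; word=0x00000000
[2+:8] lvl=117 & 0xff = 0x75; word=0x000001d4
[10+:6] type=-28 & 0x3f = 0x24; word=0x000091d4
[16+:9] addr_hi=10 & 0x1ff = 0xa; word=0x000a91d4
[25+:4] seq=10 & 0xf = 0xa; word=0x140a91d4
[29+:3] cnt=6 & 0x7 = 0x6; word=0xd40a91d4
word = 0xd40a91d4 → little-endian bytes:
  [0]=0xd4  [1]=0x91  [2]=0x0a  [3]=0xd4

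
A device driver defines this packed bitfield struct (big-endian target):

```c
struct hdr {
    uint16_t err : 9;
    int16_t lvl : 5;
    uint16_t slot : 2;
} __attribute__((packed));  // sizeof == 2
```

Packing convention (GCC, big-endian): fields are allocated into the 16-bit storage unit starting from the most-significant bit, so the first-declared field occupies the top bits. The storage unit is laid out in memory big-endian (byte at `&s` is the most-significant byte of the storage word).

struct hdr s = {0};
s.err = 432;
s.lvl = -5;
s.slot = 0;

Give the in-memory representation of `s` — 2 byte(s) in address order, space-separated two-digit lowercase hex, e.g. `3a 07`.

d8 6c

err (9b) val=432 bits=0x1b0 at bit 7: 0xd800
lvl (5b) val=-5 bits=0x1b at bit 2: 0xd86c
slot (2b) val=0 bits=0x0 at bit 0: 0xd86c
word = 0xd86c → big-endian bytes:
  [0]=0xd8  [1]=0x6c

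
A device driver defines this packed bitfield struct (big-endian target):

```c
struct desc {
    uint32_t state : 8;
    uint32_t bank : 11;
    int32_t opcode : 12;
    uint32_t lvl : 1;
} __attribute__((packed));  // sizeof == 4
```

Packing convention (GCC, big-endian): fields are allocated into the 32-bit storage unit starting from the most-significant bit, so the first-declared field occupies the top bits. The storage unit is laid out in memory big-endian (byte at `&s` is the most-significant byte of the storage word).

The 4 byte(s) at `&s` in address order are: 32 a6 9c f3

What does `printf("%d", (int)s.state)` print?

50

[0]=0x32 [1]=0xa6 [2]=0x9c [3]=0xf3 (big-endian) → word 0x32a69cf3
state:8 @ bit 24 → (0x32a69cf3>>24)&0xff = 0x32  ←
bank:11 @ bit 13 → (0x32a69cf3>>13)&0x7ff = 0x534
opcode:12 @ bit 1 → (0x32a69cf3>>1)&0xfff = 0xe79
lvl:1 @ bit 0 → (0x32a69cf3>>0)&0x1 = 0x1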